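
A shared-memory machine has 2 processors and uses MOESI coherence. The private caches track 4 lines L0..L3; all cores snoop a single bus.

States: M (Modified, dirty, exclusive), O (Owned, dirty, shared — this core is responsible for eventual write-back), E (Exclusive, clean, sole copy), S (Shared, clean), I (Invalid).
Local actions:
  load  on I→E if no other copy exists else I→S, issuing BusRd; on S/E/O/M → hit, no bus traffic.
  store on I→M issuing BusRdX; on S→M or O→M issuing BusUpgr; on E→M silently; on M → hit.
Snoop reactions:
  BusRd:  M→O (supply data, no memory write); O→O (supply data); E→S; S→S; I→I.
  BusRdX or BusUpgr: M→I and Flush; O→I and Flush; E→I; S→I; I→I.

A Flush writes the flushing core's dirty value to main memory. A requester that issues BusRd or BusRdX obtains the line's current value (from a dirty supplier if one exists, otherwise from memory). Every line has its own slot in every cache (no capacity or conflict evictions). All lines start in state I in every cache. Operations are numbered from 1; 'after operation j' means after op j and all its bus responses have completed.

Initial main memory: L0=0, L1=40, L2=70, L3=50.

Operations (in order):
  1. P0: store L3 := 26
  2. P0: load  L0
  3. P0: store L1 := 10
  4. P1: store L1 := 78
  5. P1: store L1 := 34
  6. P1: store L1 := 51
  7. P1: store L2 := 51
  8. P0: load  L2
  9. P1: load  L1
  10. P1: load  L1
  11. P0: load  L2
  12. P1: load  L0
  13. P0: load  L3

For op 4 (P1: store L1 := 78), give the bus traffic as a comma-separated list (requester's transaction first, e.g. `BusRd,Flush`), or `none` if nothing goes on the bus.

  op1 P0: store L3 := 26 → M/I on L3; bus BusRdX; mem=50
  op2 P0: load  L0 → E/I on L0; bus BusRd; mem=0
  op3 P0: store L1 := 10 → M/I on L1; bus BusRdX; mem=40
  op4 P1: store L1 := 78 → I/M on L1; bus BusRdX Flush; mem=10
  op5 P1: store L1 := 34 → I/M on L1; bus (none); mem=10
  op6 P1: store L1 := 51 → I/M on L1; bus (none); mem=10
  op7 P1: store L2 := 51 → I/M on L2; bus BusRdX; mem=70
  op8 P0: load  L2 → S/O on L2; bus BusRd; mem=70
  op9 P1: load  L1 → I/M on L1; bus (none); mem=10
  op10 P1: load  L1 → I/M on L1; bus (none); mem=10
  op11 P0: load  L2 → S/O on L2; bus (none); mem=70
  op12 P1: load  L0 → S/S on L0; bus BusRd; mem=0
  op13 P0: load  L3 → M/I on L3; bus (none); mem=50

bus = BusRdX,Flush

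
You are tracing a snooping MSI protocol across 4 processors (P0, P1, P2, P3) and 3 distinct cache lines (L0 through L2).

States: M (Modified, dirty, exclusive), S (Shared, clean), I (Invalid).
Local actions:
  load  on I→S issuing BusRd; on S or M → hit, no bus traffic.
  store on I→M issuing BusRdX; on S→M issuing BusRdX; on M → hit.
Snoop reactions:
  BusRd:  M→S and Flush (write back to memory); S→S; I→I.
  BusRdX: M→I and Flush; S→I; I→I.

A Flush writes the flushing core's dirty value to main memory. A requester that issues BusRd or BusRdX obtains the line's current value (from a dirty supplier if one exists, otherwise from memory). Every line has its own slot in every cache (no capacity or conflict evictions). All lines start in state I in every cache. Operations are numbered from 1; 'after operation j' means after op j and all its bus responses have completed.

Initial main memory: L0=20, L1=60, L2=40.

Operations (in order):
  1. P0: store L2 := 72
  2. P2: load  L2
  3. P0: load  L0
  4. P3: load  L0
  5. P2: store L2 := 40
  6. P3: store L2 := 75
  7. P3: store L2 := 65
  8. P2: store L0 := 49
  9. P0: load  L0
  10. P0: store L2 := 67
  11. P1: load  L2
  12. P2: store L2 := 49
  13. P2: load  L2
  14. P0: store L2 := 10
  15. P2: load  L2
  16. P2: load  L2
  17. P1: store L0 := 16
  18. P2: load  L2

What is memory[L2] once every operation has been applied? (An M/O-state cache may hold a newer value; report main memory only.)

memory[L2] = 10

1. P0: store L2 := 72  bus=[BusRdX]  L2: P0=M P1=I P2=I P3=I  mem[L2]=40
2. P2: load  L2  bus=[BusRd,Flush]  L2: P0=S P1=I P2=S P3=I  mem[L2]=72
3. P0: load  L0  bus=[BusRd]  L0: P0=S P1=I P2=I P3=I  mem[L0]=20
4. P3: load  L0  bus=[BusRd]  L0: P0=S P1=I P2=I P3=S  mem[L0]=20
5. P2: store L2 := 40  bus=[BusRdX]  L2: P0=I P1=I P2=M P3=I  mem[L2]=72
6. P3: store L2 := 75  bus=[BusRdX,Flush]  L2: P0=I P1=I P2=I P3=M  mem[L2]=40
7. P3: store L2 := 65  bus=[-]  L2: P0=I P1=I P2=I P3=M  mem[L2]=40
8. P2: store L0 := 49  bus=[BusRdX]  L0: P0=I P1=I P2=M P3=I  mem[L0]=20
9. P0: load  L0  bus=[BusRd,Flush]  L0: P0=S P1=I P2=S P3=I  mem[L0]=49
10. P0: store L2 := 67  bus=[BusRdX,Flush]  L2: P0=M P1=I P2=I P3=I  mem[L2]=65
11. P1: load  L2  bus=[BusRd,Flush]  L2: P0=S P1=S P2=I P3=I  mem[L2]=67
12. P2: store L2 := 49  bus=[BusRdX]  L2: P0=I P1=I P2=M P3=I  mem[L2]=67
13. P2: load  L2  bus=[-]  L2: P0=I P1=I P2=M P3=I  mem[L2]=67
14. P0: store L2 := 10  bus=[BusRdX,Flush]  L2: P0=M P1=I P2=I P3=I  mem[L2]=49
15. P2: load  L2  bus=[BusRd,Flush]  L2: P0=S P1=I P2=S P3=I  mem[L2]=10
16. P2: load  L2  bus=[-]  L2: P0=S P1=I P2=S P3=I  mem[L2]=10
17. P1: store L0 := 16  bus=[BusRdX]  L0: P0=I P1=M P2=I P3=I  mem[L0]=49
18. P2: load  L2  bus=[-]  L2: P0=S P1=I P2=S P3=I  mem[L2]=10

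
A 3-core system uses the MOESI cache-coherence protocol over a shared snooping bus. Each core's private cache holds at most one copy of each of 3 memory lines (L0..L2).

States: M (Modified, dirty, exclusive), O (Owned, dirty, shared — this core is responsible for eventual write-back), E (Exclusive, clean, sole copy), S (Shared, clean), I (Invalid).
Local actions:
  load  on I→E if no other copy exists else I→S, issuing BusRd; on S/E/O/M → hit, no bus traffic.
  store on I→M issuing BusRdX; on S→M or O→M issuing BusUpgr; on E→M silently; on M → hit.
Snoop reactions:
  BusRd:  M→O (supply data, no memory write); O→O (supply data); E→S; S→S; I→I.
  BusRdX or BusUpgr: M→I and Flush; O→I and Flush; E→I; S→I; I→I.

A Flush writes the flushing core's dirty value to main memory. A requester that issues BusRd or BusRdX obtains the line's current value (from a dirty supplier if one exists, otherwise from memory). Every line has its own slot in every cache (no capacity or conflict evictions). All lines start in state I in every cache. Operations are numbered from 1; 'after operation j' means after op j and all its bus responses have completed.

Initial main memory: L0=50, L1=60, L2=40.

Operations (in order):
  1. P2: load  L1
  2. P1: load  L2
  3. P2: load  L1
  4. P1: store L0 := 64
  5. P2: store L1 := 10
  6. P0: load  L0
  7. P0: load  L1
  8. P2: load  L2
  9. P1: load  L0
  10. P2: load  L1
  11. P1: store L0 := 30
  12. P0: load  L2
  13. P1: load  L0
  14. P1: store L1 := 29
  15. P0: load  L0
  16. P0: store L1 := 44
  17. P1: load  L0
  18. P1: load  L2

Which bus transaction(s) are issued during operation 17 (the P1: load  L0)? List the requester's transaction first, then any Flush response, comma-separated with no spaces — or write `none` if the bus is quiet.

bus = none

[1] P2: load  L1 | P0:I, P1:I, P2:E(60) | bus: BusRd
[2] P1: load  L2 | P0:I, P1:E(40), P2:I | bus: BusRd
[3] P2: load  L1 | P0:I, P1:I, P2:E(60) | bus: none
[4] P1: store L0 := 64 | P0:I, P1:M(64), P2:I | bus: BusRdX
[5] P2: store L1 := 10 | P0:I, P1:I, P2:M(10) | bus: none
[6] P0: load  L0 | P0:S(64), P1:O(64), P2:I | bus: BusRd
[7] P0: load  L1 | P0:S(10), P1:I, P2:O(10) | bus: BusRd
[8] P2: load  L2 | P0:I, P1:S(40), P2:S(40) | bus: BusRd
[9] P1: load  L0 | P0:S(64), P1:O(64), P2:I | bus: none
[10] P2: load  L1 | P0:S(10), P1:I, P2:O(10) | bus: none
[11] P1: store L0 := 30 | P0:I, P1:M(30), P2:I | bus: BusUpgr
[12] P0: load  L2 | P0:S(40), P1:S(40), P2:S(40) | bus: BusRd
[13] P1: load  L0 | P0:I, P1:M(30), P2:I | bus: none
[14] P1: store L1 := 29 | P0:I, P1:M(29), P2:I | bus: BusRdX,Flush
[15] P0: load  L0 | P0:S(30), P1:O(30), P2:I | bus: BusRd
[16] P0: store L1 := 44 | P0:M(44), P1:I, P2:I | bus: BusRdX,Flush
[17] P1: load  L0 | P0:S(30), P1:O(30), P2:I | bus: none
[18] P1: load  L2 | P0:S(40), P1:S(40), P2:S(40) | bus: none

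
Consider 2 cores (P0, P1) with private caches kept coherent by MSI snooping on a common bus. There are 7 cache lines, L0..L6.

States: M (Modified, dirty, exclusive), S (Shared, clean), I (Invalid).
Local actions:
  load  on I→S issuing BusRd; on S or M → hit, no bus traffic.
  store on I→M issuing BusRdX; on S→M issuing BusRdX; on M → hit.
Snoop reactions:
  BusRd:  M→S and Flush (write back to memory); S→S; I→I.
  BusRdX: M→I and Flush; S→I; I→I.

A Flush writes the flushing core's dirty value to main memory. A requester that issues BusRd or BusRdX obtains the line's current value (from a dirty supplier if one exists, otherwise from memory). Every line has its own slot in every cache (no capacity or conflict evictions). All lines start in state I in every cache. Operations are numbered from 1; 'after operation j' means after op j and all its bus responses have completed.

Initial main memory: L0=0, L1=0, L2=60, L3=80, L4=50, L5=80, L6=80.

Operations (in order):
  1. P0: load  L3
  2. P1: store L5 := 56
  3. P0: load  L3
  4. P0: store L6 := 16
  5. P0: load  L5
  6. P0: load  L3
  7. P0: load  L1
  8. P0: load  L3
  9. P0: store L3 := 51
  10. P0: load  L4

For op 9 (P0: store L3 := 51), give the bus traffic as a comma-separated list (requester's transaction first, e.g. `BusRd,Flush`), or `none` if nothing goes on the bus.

step 1: P0: load  L3  ⟶  SI  (L3)  txn=BusRd  M[L3]=80
step 2: P1: store L5 := 56  ⟶  IM  (L5)  txn=BusRdX  M[L5]=80
step 3: P0: load  L3  ⟶  SI  (L3)  txn=∅  M[L3]=80
step 4: P0: store L6 := 16  ⟶  MI  (L6)  txn=BusRdX  M[L6]=80
step 5: P0: load  L5  ⟶  SS  (L5)  txn=BusRd+Flush  M[L5]=56
step 6: P0: load  L3  ⟶  SI  (L3)  txn=∅  M[L3]=80
step 7: P0: load  L1  ⟶  SI  (L1)  txn=BusRd  M[L1]=0
step 8: P0: load  L3  ⟶  SI  (L3)  txn=∅  M[L3]=80
step 9: P0: store L3 := 51  ⟶  MI  (L3)  txn=BusRdX  M[L3]=80
step 10: P0: load  L4  ⟶  SI  (L4)  txn=BusRd  M[L4]=50

bus = BusRdX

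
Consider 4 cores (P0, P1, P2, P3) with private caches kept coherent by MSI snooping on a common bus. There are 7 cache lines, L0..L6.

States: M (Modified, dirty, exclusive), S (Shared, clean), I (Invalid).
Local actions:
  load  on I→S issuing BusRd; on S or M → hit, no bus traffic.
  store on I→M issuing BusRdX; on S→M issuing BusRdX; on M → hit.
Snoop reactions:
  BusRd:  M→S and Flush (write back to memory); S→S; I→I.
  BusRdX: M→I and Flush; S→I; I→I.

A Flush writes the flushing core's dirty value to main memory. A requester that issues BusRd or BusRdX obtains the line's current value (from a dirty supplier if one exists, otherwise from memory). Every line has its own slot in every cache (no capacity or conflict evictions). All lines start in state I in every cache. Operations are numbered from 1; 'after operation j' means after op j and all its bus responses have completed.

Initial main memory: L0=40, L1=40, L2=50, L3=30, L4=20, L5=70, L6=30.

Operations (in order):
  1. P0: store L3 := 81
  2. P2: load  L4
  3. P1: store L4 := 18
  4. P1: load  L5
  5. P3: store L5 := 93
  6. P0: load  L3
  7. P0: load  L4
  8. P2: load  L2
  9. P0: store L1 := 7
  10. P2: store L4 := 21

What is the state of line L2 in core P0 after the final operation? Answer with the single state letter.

state = I

  op1 P0: store L3 := 81 → M/I/I/I on L3; bus BusRdX; mem=30
  op2 P2: load  L4 → I/I/S/I on L4; bus BusRd; mem=20
  op3 P1: store L4 := 18 → I/M/I/I on L4; bus BusRdX; mem=20
  op4 P1: load  L5 → I/S/I/I on L5; bus BusRd; mem=70
  op5 P3: store L5 := 93 → I/I/I/M on L5; bus BusRdX; mem=70
  op6 P0: load  L3 → M/I/I/I on L3; bus (none); mem=30
  op7 P0: load  L4 → S/S/I/I on L4; bus BusRd Flush; mem=18
  op8 P2: load  L2 → I/I/S/I on L2; bus BusRd; mem=50
  op9 P0: store L1 := 7 → M/I/I/I on L1; bus BusRdX; mem=40
  op10 P2: store L4 := 21 → I/I/M/I on L4; bus BusRdX; mem=18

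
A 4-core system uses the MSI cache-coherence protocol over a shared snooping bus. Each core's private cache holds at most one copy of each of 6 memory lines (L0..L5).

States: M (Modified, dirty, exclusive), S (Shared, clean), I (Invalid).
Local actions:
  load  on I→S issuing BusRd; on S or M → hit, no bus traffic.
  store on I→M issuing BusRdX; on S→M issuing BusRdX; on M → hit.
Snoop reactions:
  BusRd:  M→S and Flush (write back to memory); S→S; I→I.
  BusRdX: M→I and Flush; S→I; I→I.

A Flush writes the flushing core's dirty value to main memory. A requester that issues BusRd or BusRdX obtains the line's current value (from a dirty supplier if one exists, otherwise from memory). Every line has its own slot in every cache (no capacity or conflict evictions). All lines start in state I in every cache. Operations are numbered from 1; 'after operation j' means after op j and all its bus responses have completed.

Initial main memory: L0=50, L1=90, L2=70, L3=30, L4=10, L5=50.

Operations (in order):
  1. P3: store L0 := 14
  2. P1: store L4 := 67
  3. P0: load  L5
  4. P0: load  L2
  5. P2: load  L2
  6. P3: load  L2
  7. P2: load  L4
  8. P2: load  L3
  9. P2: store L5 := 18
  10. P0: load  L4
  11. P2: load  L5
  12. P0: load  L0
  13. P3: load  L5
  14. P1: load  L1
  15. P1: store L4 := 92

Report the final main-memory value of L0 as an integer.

1. P3: store L0 := 14  bus=[BusRdX]  L0: P0=I P1=I P2=I P3=M  mem[L0]=50
2. P1: store L4 := 67  bus=[BusRdX]  L4: P0=I P1=M P2=I P3=I  mem[L4]=10
3. P0: load  L5  bus=[BusRd]  L5: P0=S P1=I P2=I P3=I  mem[L5]=50
4. P0: load  L2  bus=[BusRd]  L2: P0=S P1=I P2=I P3=I  mem[L2]=70
5. P2: load  L2  bus=[BusRd]  L2: P0=S P1=I P2=S P3=I  mem[L2]=70
6. P3: load  L2  bus=[BusRd]  L2: P0=S P1=I P2=S P3=S  mem[L2]=70
7. P2: load  L4  bus=[BusRd,Flush]  L4: P0=I P1=S P2=S P3=I  mem[L4]=67
8. P2: load  L3  bus=[BusRd]  L3: P0=I P1=I P2=S P3=I  mem[L3]=30
9. P2: store L5 := 18  bus=[BusRdX]  L5: P0=I P1=I P2=M P3=I  mem[L5]=50
10. P0: load  L4  bus=[BusRd]  L4: P0=S P1=S P2=S P3=I  mem[L4]=67
11. P2: load  L5  bus=[-]  L5: P0=I P1=I P2=M P3=I  mem[L5]=50
12. P0: load  L0  bus=[BusRd,Flush]  L0: P0=S P1=I P2=I P3=S  mem[L0]=14
13. P3: load  L5  bus=[BusRd,Flush]  L5: P0=I P1=I P2=S P3=S  mem[L5]=18
14. P1: load  L1  bus=[BusRd]  L1: P0=I P1=S P2=I P3=I  mem[L1]=90
15. P1: store L4 := 92  bus=[BusRdX]  L4: P0=I P1=M P2=I P3=I  mem[L4]=67

memory[L0] = 14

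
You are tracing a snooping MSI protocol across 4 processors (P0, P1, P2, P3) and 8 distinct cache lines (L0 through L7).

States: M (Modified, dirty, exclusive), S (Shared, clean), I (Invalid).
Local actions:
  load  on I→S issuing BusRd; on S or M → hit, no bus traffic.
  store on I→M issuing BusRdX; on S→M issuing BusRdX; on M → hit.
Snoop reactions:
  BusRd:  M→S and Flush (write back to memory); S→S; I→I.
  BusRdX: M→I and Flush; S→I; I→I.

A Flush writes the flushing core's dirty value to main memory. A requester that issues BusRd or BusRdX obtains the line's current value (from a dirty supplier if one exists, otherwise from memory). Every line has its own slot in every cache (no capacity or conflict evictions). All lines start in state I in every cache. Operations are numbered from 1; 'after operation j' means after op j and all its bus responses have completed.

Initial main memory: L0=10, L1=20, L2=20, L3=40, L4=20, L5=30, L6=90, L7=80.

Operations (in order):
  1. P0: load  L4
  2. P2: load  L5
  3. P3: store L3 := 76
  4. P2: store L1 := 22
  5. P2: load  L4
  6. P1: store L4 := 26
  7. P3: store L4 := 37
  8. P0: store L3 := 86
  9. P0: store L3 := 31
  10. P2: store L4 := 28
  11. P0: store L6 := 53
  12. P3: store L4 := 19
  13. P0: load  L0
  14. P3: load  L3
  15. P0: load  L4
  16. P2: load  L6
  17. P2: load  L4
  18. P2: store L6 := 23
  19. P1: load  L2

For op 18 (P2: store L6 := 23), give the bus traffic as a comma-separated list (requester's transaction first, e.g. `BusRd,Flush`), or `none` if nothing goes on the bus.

[1] P0: load  L4 | P0:S(20), P1:I, P2:I, P3:I | bus: BusRd
[2] P2: load  L5 | P0:I, P1:I, P2:S(30), P3:I | bus: BusRd
[3] P3: store L3 := 76 | P0:I, P1:I, P2:I, P3:M(76) | bus: BusRdX
[4] P2: store L1 := 22 | P0:I, P1:I, P2:M(22), P3:I | bus: BusRdX
[5] P2: load  L4 | P0:S(20), P1:I, P2:S(20), P3:I | bus: BusRd
[6] P1: store L4 := 26 | P0:I, P1:M(26), P2:I, P3:I | bus: BusRdX
[7] P3: store L4 := 37 | P0:I, P1:I, P2:I, P3:M(37) | bus: BusRdX,Flush
[8] P0: store L3 := 86 | P0:M(86), P1:I, P2:I, P3:I | bus: BusRdX,Flush
[9] P0: store L3 := 31 | P0:M(31), P1:I, P2:I, P3:I | bus: none
[10] P2: store L4 := 28 | P0:I, P1:I, P2:M(28), P3:I | bus: BusRdX,Flush
[11] P0: store L6 := 53 | P0:M(53), P1:I, P2:I, P3:I | bus: BusRdX
[12] P3: store L4 := 19 | P0:I, P1:I, P2:I, P3:M(19) | bus: BusRdX,Flush
[13] P0: load  L0 | P0:S(10), P1:I, P2:I, P3:I | bus: BusRd
[14] P3: load  L3 | P0:S(31), P1:I, P2:I, P3:S(31) | bus: BusRd,Flush
[15] P0: load  L4 | P0:S(19), P1:I, P2:I, P3:S(19) | bus: BusRd,Flush
[16] P2: load  L6 | P0:S(53), P1:I, P2:S(53), P3:I | bus: BusRd,Flush
[17] P2: load  L4 | P0:S(19), P1:I, P2:S(19), P3:S(19) | bus: BusRd
[18] P2: store L6 := 23 | P0:I, P1:I, P2:M(23), P3:I | bus: BusRdX
[19] P1: load  L2 | P0:I, P1:S(20), P2:I, P3:I | bus: BusRd

bus = BusRdX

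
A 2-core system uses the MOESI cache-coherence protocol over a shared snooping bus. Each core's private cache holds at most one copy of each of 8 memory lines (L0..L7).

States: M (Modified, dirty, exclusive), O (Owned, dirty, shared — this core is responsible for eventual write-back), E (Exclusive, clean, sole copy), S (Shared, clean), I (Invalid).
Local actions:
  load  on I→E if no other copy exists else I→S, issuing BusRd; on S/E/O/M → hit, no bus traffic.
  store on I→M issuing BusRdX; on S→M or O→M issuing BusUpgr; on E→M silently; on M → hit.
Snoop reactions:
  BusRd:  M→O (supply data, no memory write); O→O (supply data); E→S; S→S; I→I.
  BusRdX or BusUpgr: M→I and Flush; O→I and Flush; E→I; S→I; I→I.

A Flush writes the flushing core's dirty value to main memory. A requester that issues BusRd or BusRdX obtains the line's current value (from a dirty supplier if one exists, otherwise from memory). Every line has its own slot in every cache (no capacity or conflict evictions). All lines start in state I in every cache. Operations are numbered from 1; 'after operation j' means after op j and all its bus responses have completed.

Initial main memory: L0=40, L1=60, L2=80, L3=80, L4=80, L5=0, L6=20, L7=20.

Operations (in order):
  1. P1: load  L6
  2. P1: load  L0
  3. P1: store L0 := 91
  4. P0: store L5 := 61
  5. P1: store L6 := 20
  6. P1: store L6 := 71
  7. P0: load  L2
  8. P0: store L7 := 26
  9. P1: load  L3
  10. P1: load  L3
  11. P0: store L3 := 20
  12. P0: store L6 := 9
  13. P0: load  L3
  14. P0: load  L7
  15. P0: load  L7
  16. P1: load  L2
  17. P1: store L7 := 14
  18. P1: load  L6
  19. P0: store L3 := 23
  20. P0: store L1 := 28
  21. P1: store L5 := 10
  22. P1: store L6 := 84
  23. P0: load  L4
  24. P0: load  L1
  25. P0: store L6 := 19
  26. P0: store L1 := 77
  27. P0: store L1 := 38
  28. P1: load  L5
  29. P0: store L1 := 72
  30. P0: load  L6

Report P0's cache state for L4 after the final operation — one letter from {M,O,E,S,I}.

state = E

[1] P1: load  L6 | P0:I, P1:E(20) | bus: BusRd
[2] P1: load  L0 | P0:I, P1:E(40) | bus: BusRd
[3] P1: store L0 := 91 | P0:I, P1:M(91) | bus: none
[4] P0: store L5 := 61 | P0:M(61), P1:I | bus: BusRdX
[5] P1: store L6 := 20 | P0:I, P1:M(20) | bus: none
[6] P1: store L6 := 71 | P0:I, P1:M(71) | bus: none
[7] P0: load  L2 | P0:E(80), P1:I | bus: BusRd
[8] P0: store L7 := 26 | P0:M(26), P1:I | bus: BusRdX
[9] P1: load  L3 | P0:I, P1:E(80) | bus: BusRd
[10] P1: load  L3 | P0:I, P1:E(80) | bus: none
[11] P0: store L3 := 20 | P0:M(20), P1:I | bus: BusRdX
[12] P0: store L6 := 9 | P0:M(9), P1:I | bus: BusRdX,Flush
[13] P0: load  L3 | P0:M(20), P1:I | bus: none
[14] P0: load  L7 | P0:M(26), P1:I | bus: none
[15] P0: load  L7 | P0:M(26), P1:I | bus: none
[16] P1: load  L2 | P0:S(80), P1:S(80) | bus: BusRd
[17] P1: store L7 := 14 | P0:I, P1:M(14) | bus: BusRdX,Flush
[18] P1: load  L6 | P0:O(9), P1:S(9) | bus: BusRd
[19] P0: store L3 := 23 | P0:M(23), P1:I | bus: none
[20] P0: store L1 := 28 | P0:M(28), P1:I | bus: BusRdX
[21] P1: store L5 := 10 | P0:I, P1:M(10) | bus: BusRdX,Flush
[22] P1: store L6 := 84 | P0:I, P1:M(84) | bus: BusUpgr,Flush
[23] P0: load  L4 | P0:E(80), P1:I | bus: BusRd
[24] P0: load  L1 | P0:M(28), P1:I | bus: none
[25] P0: store L6 := 19 | P0:M(19), P1:I | bus: BusRdX,Flush
[26] P0: store L1 := 77 | P0:M(77), P1:I | bus: none
[27] P0: store L1 := 38 | P0:M(38), P1:I | bus: none
[28] P1: load  L5 | P0:I, P1:M(10) | bus: none
[29] P0: store L1 := 72 | P0:M(72), P1:I | bus: none
[30] P0: load  L6 | P0:M(19), P1:I | bus: none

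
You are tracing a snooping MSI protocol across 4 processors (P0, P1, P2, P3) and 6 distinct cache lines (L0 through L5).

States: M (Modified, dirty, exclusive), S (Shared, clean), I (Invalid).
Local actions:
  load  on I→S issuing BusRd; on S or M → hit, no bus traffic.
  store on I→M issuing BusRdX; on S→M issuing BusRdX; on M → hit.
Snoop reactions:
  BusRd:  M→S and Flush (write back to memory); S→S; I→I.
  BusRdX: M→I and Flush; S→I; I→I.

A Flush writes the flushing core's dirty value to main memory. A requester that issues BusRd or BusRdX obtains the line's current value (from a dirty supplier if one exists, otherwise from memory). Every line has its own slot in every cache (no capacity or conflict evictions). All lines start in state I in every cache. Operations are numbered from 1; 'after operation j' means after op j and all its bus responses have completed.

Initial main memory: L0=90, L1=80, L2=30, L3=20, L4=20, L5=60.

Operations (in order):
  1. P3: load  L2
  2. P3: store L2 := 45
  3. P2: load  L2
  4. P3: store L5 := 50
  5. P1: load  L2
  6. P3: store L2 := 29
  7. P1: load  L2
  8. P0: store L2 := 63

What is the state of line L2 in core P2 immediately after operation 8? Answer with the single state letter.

state = I

1. P3: load  L2  bus=[BusRd]  L2: P0=I P1=I P2=I P3=S  mem[L2]=30
2. P3: store L2 := 45  bus=[BusRdX]  L2: P0=I P1=I P2=I P3=M  mem[L2]=30
3. P2: load  L2  bus=[BusRd,Flush]  L2: P0=I P1=I P2=S P3=S  mem[L2]=45
4. P3: store L5 := 50  bus=[BusRdX]  L5: P0=I P1=I P2=I P3=M  mem[L5]=60
5. P1: load  L2  bus=[BusRd]  L2: P0=I P1=S P2=S P3=S  mem[L2]=45
6. P3: store L2 := 29  bus=[BusRdX]  L2: P0=I P1=I P2=I P3=M  mem[L2]=45
7. P1: load  L2  bus=[BusRd,Flush]  L2: P0=I P1=S P2=I P3=S  mem[L2]=29
8. P0: store L2 := 63  bus=[BusRdX]  L2: P0=M P1=I P2=I P3=I  mem[L2]=29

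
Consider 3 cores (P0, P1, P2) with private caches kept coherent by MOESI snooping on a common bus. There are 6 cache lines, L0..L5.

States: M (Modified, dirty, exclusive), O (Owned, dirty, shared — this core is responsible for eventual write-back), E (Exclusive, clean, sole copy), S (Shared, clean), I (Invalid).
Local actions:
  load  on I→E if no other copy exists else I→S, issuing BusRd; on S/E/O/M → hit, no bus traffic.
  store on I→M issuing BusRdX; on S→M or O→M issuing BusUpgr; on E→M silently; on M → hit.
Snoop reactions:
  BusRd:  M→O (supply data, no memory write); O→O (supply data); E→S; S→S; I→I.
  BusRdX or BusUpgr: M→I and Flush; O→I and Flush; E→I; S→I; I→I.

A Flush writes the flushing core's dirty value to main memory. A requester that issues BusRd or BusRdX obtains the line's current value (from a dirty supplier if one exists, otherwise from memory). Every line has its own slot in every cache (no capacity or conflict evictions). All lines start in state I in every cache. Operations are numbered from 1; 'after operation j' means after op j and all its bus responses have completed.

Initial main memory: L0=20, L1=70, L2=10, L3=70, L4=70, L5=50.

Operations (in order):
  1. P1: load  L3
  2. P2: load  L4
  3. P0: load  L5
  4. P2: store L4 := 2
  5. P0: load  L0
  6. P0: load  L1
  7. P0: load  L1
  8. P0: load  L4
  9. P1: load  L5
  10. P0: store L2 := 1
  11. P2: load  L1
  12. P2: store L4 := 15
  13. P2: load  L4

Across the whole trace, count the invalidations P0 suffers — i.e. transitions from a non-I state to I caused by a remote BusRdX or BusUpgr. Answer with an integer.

invalidations = 1

step 1: P1: load  L3  ⟶  IEI  (L3)  txn=BusRd  M[L3]=70
step 2: P2: load  L4  ⟶  IIE  (L4)  txn=BusRd  M[L4]=70
step 3: P0: load  L5  ⟶  EII  (L5)  txn=BusRd  M[L5]=50
step 4: P2: store L4 := 2  ⟶  IIM  (L4)  txn=∅  M[L4]=70
step 5: P0: load  L0  ⟶  EII  (L0)  txn=BusRd  M[L0]=20
step 6: P0: load  L1  ⟶  EII  (L1)  txn=BusRd  M[L1]=70
step 7: P0: load  L1  ⟶  EII  (L1)  txn=∅  M[L1]=70
step 8: P0: load  L4  ⟶  SIO  (L4)  txn=BusRd  M[L4]=70
step 9: P1: load  L5  ⟶  SSI  (L5)  txn=BusRd  M[L5]=50
step 10: P0: store L2 := 1  ⟶  MII  (L2)  txn=BusRdX  M[L2]=10
step 11: P2: load  L1  ⟶  SIS  (L1)  txn=BusRd  M[L1]=70
step 12: P2: store L4 := 15  ⟶  IIM  (L4)  txn=BusUpgr  M[L4]=70
step 13: P2: load  L4  ⟶  IIM  (L4)  txn=∅  M[L4]=70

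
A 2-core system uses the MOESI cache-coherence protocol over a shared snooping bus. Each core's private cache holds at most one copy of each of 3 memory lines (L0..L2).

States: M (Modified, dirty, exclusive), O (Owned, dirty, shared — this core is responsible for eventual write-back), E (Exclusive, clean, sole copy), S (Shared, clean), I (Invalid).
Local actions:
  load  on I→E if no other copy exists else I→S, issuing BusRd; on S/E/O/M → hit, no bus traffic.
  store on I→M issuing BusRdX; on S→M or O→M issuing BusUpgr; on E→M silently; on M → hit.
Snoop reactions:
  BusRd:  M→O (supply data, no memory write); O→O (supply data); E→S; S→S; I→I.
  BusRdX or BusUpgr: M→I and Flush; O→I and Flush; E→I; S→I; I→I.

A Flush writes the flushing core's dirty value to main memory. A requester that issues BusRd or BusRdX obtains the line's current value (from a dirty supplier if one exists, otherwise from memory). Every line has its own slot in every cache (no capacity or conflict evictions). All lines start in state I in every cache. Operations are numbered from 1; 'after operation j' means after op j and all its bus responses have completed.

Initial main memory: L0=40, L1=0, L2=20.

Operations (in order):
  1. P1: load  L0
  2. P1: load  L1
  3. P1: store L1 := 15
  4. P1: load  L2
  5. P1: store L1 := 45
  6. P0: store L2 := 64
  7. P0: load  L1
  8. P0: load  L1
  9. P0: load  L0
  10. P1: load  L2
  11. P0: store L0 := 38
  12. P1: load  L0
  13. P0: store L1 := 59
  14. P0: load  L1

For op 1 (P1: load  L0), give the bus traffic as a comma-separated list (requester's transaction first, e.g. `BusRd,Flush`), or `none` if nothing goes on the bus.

1. P1: load  L0  bus=[BusRd]  L0: P0=I P1=E  mem[L0]=40
2. P1: load  L1  bus=[BusRd]  L1: P0=I P1=E  mem[L1]=0
3. P1: store L1 := 15  bus=[-]  L1: P0=I P1=M  mem[L1]=0
4. P1: load  L2  bus=[BusRd]  L2: P0=I P1=E  mem[L2]=20
5. P1: store L1 := 45  bus=[-]  L1: P0=I P1=M  mem[L1]=0
6. P0: store L2 := 64  bus=[BusRdX]  L2: P0=M P1=I  mem[L2]=20
7. P0: load  L1  bus=[BusRd]  L1: P0=S P1=O  mem[L1]=0
8. P0: load  L1  bus=[-]  L1: P0=S P1=O  mem[L1]=0
9. P0: load  L0  bus=[BusRd]  L0: P0=S P1=S  mem[L0]=40
10. P1: load  L2  bus=[BusRd]  L2: P0=O P1=S  mem[L2]=20
11. P0: store L0 := 38  bus=[BusUpgr]  L0: P0=M P1=I  mem[L0]=40
12. P1: load  L0  bus=[BusRd]  L0: P0=O P1=S  mem[L0]=40
13. P0: store L1 := 59  bus=[BusUpgr,Flush]  L1: P0=M P1=I  mem[L1]=45
14. P0: load  L1  bus=[-]  L1: P0=M P1=I  mem[L1]=45

bus = BusRd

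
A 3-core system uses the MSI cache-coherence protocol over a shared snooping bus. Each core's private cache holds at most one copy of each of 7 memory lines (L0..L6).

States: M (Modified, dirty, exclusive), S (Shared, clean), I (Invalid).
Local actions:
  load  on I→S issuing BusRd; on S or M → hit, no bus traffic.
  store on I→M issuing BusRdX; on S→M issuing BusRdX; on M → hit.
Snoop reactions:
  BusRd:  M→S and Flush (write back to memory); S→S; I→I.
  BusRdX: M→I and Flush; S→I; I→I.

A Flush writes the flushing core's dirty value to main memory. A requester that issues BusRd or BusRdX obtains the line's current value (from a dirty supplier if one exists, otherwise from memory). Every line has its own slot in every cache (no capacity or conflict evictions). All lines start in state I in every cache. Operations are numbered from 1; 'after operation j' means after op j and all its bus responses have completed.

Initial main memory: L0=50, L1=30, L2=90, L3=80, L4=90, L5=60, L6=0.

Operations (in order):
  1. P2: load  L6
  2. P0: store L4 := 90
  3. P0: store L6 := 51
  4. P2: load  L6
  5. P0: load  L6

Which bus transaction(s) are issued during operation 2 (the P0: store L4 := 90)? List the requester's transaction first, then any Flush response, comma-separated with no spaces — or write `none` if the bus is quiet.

step 1: P2: load  L6  ⟶  IIS  (L6)  txn=BusRd  M[L6]=0
step 2: P0: store L4 := 90  ⟶  MII  (L4)  txn=BusRdX  M[L4]=90
step 3: P0: store L6 := 51  ⟶  MII  (L6)  txn=BusRdX  M[L6]=0
step 4: P2: load  L6  ⟶  SIS  (L6)  txn=BusRd+Flush  M[L6]=51
step 5: P0: load  L6  ⟶  SIS  (L6)  txn=∅  M[L6]=51

bus = BusRdX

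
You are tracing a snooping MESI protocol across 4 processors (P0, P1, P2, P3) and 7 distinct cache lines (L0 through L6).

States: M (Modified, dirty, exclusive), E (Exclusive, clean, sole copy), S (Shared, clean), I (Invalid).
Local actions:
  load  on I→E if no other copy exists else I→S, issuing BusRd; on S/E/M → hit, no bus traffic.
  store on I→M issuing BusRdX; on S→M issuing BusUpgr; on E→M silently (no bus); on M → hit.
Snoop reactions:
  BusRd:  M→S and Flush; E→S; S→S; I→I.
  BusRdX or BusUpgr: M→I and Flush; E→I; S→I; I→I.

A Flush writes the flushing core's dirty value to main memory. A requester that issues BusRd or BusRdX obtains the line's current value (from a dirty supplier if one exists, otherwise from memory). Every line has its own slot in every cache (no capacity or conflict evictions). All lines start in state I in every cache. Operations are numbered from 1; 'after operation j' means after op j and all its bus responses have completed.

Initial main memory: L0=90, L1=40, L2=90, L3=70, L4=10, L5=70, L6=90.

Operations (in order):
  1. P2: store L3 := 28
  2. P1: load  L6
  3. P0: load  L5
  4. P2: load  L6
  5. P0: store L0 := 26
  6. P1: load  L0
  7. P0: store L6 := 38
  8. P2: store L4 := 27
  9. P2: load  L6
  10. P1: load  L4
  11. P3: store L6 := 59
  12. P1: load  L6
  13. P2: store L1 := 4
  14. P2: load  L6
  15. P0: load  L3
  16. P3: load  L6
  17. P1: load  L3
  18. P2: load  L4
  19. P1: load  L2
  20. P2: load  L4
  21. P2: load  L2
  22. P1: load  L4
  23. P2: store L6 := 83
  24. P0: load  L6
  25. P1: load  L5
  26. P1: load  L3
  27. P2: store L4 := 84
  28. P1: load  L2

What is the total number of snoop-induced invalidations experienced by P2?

invalidations = 2

step 1: P2: store L3 := 28  ⟶  IIMI  (L3)  txn=BusRdX  M[L3]=70
step 2: P1: load  L6  ⟶  IEII  (L6)  txn=BusRd  M[L6]=90
step 3: P0: load  L5  ⟶  EIII  (L5)  txn=BusRd  M[L5]=70
step 4: P2: load  L6  ⟶  ISSI  (L6)  txn=BusRd  M[L6]=90
step 5: P0: store L0 := 26  ⟶  MIII  (L0)  txn=BusRdX  M[L0]=90
step 6: P1: load  L0  ⟶  SSII  (L0)  txn=BusRd+Flush  M[L0]=26
step 7: P0: store L6 := 38  ⟶  MIII  (L6)  txn=BusRdX  M[L6]=90
step 8: P2: store L4 := 27  ⟶  IIMI  (L4)  txn=BusRdX  M[L4]=10
step 9: P2: load  L6  ⟶  SISI  (L6)  txn=BusRd+Flush  M[L6]=38
step 10: P1: load  L4  ⟶  ISSI  (L4)  txn=BusRd+Flush  M[L4]=27
step 11: P3: store L6 := 59  ⟶  IIIM  (L6)  txn=BusRdX  M[L6]=38
step 12: P1: load  L6  ⟶  ISIS  (L6)  txn=BusRd+Flush  M[L6]=59
step 13: P2: store L1 := 4  ⟶  IIMI  (L1)  txn=BusRdX  M[L1]=40
step 14: P2: load  L6  ⟶  ISSS  (L6)  txn=BusRd  M[L6]=59
step 15: P0: load  L3  ⟶  SISI  (L3)  txn=BusRd+Flush  M[L3]=28
step 16: P3: load  L6  ⟶  ISSS  (L6)  txn=∅  M[L6]=59
step 17: P1: load  L3  ⟶  SSSI  (L3)  txn=BusRd  M[L3]=28
step 18: P2: load  L4  ⟶  ISSI  (L4)  txn=∅  M[L4]=27
step 19: P1: load  L2  ⟶  IEII  (L2)  txn=BusRd  M[L2]=90
step 20: P2: load  L4  ⟶  ISSI  (L4)  txn=∅  M[L4]=27
step 21: P2: load  L2  ⟶  ISSI  (L2)  txn=BusRd  M[L2]=90
step 22: P1: load  L4  ⟶  ISSI  (L4)  txn=∅  M[L4]=27
step 23: P2: store L6 := 83  ⟶  IIMI  (L6)  txn=BusUpgr  M[L6]=59
step 24: P0: load  L6  ⟶  SISI  (L6)  txn=BusRd+Flush  M[L6]=83
step 25: P1: load  L5  ⟶  SSII  (L5)  txn=BusRd  M[L5]=70
step 26: P1: load  L3  ⟶  SSSI  (L3)  txn=∅  M[L3]=28
step 27: P2: store L4 := 84  ⟶  IIMI  (L4)  txn=BusUpgr  M[L4]=27
step 28: P1: load  L2  ⟶  ISSI  (L2)  txn=∅  M[L2]=90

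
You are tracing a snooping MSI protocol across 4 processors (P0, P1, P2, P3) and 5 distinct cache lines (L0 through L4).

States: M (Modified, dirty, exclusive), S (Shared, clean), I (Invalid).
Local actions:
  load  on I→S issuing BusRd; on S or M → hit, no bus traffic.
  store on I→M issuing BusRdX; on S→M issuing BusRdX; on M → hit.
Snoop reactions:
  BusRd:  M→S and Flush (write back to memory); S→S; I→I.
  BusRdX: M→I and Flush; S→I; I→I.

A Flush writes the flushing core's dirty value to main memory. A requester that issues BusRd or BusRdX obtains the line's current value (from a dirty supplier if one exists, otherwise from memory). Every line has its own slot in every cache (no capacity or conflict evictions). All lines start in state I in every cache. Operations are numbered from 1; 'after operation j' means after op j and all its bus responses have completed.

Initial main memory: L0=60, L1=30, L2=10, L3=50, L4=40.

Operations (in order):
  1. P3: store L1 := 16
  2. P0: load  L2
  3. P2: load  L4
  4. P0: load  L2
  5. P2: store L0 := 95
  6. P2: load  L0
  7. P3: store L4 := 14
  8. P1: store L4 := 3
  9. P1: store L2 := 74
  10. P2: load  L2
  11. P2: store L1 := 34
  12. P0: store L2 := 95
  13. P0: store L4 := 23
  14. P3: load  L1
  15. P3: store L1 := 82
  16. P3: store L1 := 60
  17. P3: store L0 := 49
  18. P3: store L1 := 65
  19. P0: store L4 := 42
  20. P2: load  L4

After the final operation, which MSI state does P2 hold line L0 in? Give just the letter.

step 1: P3: store L1 := 16  ⟶  IIIM  (L1)  txn=BusRdX  M[L1]=30
step 2: P0: load  L2  ⟶  SIII  (L2)  txn=BusRd  M[L2]=10
step 3: P2: load  L4  ⟶  IISI  (L4)  txn=BusRd  M[L4]=40
step 4: P0: load  L2  ⟶  SIII  (L2)  txn=∅  M[L2]=10
step 5: P2: store L0 := 95  ⟶  IIMI  (L0)  txn=BusRdX  M[L0]=60
step 6: P2: load  L0  ⟶  IIMI  (L0)  txn=∅  M[L0]=60
step 7: P3: store L4 := 14  ⟶  IIIM  (L4)  txn=BusRdX  M[L4]=40
step 8: P1: store L4 := 3  ⟶  IMII  (L4)  txn=BusRdX+Flush  M[L4]=14
step 9: P1: store L2 := 74  ⟶  IMII  (L2)  txn=BusRdX  M[L2]=10
step 10: P2: load  L2  ⟶  ISSI  (L2)  txn=BusRd+Flush  M[L2]=74
step 11: P2: store L1 := 34  ⟶  IIMI  (L1)  txn=BusRdX+Flush  M[L1]=16
step 12: P0: store L2 := 95  ⟶  MIII  (L2)  txn=BusRdX  M[L2]=74
step 13: P0: store L4 := 23  ⟶  MIII  (L4)  txn=BusRdX+Flush  M[L4]=3
step 14: P3: load  L1  ⟶  IISS  (L1)  txn=BusRd+Flush  M[L1]=34
step 15: P3: store L1 := 82  ⟶  IIIM  (L1)  txn=BusRdX  M[L1]=34
step 16: P3: store L1 := 60  ⟶  IIIM  (L1)  txn=∅  M[L1]=34
step 17: P3: store L0 := 49  ⟶  IIIM  (L0)  txn=BusRdX+Flush  M[L0]=95
step 18: P3: store L1 := 65  ⟶  IIIM  (L1)  txn=∅  M[L1]=34
step 19: P0: store L4 := 42  ⟶  MIII  (L4)  txn=∅  M[L4]=3
step 20: P2: load  L4  ⟶  SISI  (L4)  txn=BusRd+Flush  M[L4]=42

state = I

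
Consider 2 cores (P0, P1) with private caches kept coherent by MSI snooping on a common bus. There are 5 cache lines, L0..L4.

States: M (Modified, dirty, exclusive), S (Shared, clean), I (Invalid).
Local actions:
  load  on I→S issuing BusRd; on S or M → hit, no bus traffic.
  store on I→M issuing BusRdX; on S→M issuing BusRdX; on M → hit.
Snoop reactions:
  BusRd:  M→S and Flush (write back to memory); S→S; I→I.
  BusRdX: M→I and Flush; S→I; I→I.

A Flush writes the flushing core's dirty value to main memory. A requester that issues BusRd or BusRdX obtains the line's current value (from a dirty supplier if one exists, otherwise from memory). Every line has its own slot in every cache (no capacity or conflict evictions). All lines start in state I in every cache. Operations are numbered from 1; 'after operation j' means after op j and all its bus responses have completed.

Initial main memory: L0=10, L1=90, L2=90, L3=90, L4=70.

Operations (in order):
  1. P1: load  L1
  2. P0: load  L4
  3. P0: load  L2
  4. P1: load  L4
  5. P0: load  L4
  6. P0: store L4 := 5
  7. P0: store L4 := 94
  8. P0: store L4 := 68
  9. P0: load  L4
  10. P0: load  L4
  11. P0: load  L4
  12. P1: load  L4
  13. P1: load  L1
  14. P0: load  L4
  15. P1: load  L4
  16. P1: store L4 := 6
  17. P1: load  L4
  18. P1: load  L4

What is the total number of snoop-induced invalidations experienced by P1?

[1] P1: load  L1 | P0:I, P1:S(90) | bus: BusRd
[2] P0: load  L4 | P0:S(70), P1:I | bus: BusRd
[3] P0: load  L2 | P0:S(90), P1:I | bus: BusRd
[4] P1: load  L4 | P0:S(70), P1:S(70) | bus: BusRd
[5] P0: load  L4 | P0:S(70), P1:S(70) | bus: none
[6] P0: store L4 := 5 | P0:M(5), P1:I | bus: BusRdX
[7] P0: store L4 := 94 | P0:M(94), P1:I | bus: none
[8] P0: store L4 := 68 | P0:M(68), P1:I | bus: none
[9] P0: load  L4 | P0:M(68), P1:I | bus: none
[10] P0: load  L4 | P0:M(68), P1:I | bus: none
[11] P0: load  L4 | P0:M(68), P1:I | bus: none
[12] P1: load  L4 | P0:S(68), P1:S(68) | bus: BusRd,Flush
[13] P1: load  L1 | P0:I, P1:S(90) | bus: none
[14] P0: load  L4 | P0:S(68), P1:S(68) | bus: none
[15] P1: load  L4 | P0:S(68), P1:S(68) | bus: none
[16] P1: store L4 := 6 | P0:I, P1:M(6) | bus: BusRdX
[17] P1: load  L4 | P0:I, P1:M(6) | bus: none
[18] P1: load  L4 | P0:I, P1:M(6) | bus: none

invalidations = 1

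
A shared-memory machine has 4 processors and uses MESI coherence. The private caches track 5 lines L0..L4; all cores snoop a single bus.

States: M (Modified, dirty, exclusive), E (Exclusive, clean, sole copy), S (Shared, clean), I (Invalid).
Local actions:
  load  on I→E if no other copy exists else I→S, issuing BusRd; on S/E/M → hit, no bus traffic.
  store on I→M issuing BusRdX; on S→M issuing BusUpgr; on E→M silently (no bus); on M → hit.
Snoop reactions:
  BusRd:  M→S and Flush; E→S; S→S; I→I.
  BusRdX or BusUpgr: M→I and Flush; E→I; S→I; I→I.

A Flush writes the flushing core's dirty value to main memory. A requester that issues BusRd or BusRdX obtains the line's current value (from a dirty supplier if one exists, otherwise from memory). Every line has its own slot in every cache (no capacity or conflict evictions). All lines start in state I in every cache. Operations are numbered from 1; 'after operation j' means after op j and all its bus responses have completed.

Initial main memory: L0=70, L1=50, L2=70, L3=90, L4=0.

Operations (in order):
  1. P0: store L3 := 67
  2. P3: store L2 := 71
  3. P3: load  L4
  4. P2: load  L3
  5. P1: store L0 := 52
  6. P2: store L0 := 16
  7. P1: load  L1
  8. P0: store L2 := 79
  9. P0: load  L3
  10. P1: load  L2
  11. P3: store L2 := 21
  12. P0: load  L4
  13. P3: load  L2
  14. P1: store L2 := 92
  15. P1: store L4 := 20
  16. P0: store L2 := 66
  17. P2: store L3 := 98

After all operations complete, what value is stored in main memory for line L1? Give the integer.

memory[L1] = 50

1. P0: store L3 := 67  bus=[BusRdX]  L3: P0=M P1=I P2=I P3=I  mem[L3]=90
2. P3: store L2 := 71  bus=[BusRdX]  L2: P0=I P1=I P2=I P3=M  mem[L2]=70
3. P3: load  L4  bus=[BusRd]  L4: P0=I P1=I P2=I P3=E  mem[L4]=0
4. P2: load  L3  bus=[BusRd,Flush]  L3: P0=S P1=I P2=S P3=I  mem[L3]=67
5. P1: store L0 := 52  bus=[BusRdX]  L0: P0=I P1=M P2=I P3=I  mem[L0]=70
6. P2: store L0 := 16  bus=[BusRdX,Flush]  L0: P0=I P1=I P2=M P3=I  mem[L0]=52
7. P1: load  L1  bus=[BusRd]  L1: P0=I P1=E P2=I P3=I  mem[L1]=50
8. P0: store L2 := 79  bus=[BusRdX,Flush]  L2: P0=M P1=I P2=I P3=I  mem[L2]=71
9. P0: load  L3  bus=[-]  L3: P0=S P1=I P2=S P3=I  mem[L3]=67
10. P1: load  L2  bus=[BusRd,Flush]  L2: P0=S P1=S P2=I P3=I  mem[L2]=79
11. P3: store L2 := 21  bus=[BusRdX]  L2: P0=I P1=I P2=I P3=M  mem[L2]=79
12. P0: load  L4  bus=[BusRd]  L4: P0=S P1=I P2=I P3=S  mem[L4]=0
13. P3: load  L2  bus=[-]  L2: P0=I P1=I P2=I P3=M  mem[L2]=79
14. P1: store L2 := 92  bus=[BusRdX,Flush]  L2: P0=I P1=M P2=I P3=I  mem[L2]=21
15. P1: store L4 := 20  bus=[BusRdX]  L4: P0=I P1=M P2=I P3=I  mem[L4]=0
16. P0: store L2 := 66  bus=[BusRdX,Flush]  L2: P0=M P1=I P2=I P3=I  mem[L2]=92
17. P2: store L3 := 98  bus=[BusUpgr]  L3: P0=I P1=I P2=M P3=I  mem[L3]=67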